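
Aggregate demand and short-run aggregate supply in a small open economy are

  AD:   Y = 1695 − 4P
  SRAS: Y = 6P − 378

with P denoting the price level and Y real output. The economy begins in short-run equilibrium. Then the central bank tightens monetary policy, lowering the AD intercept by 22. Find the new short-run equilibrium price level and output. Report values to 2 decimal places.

This is a negative demand shock: AD shifts left.
New AD: Y = 1673 − 4P.
Set AD = SRAS: 1673 − 4P = 6P − 378, so 2051 = 10P and P = 205.10.
Substituting into AD, Y = 852.60.

P = 205.10, Y = 852.60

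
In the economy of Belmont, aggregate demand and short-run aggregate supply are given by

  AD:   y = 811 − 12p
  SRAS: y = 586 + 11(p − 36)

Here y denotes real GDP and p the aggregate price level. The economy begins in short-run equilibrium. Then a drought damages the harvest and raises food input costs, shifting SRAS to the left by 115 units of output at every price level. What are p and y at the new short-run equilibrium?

This is a negative supply shock: SRAS shifts left.
New SRAS: y = 75 + 11p.
Set AD = SRAS: 811 − 12p = 75 + 11p, so 736 = 23p and p = 32.
y = 811 − 12·32 = 427.

p = 32, y = 427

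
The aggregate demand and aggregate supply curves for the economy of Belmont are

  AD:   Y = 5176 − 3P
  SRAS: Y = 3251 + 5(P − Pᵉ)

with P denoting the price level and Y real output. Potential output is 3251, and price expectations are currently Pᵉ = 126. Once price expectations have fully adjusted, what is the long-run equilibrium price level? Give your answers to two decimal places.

Long-run P = 641.67

Short run: with Pᵉ = 126, SRAS is Y = 2621 + 5P. Setting AD = SRAS gives 2555 = 8P, so P = 319.38 and Y = 5176 − 3P = 4217.88.
Output 4217.88 is above potential 3251, so over time expected prices rise and SRAS shifts left until Y returns to 3251.
Long run: Y = 3251 on the AD curve gives 3251 = 5176 − 3P, so P = 641.67.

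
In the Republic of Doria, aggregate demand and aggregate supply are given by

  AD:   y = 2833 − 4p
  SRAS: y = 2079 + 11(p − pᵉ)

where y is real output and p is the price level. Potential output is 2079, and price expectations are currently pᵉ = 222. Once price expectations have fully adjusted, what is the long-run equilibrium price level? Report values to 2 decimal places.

Long-run p = 188.50

Short run: with pᵉ = 222, SRAS is y = 11p − 363. Setting AD = SRAS gives 3196 = 15p, so p = 213.07 and y = 2833 − 4p = 1980.73.
Output 1980.73 is below potential 2079, so over time expected prices fall and SRAS shifts right until y returns to 2079.
Long run: y = 2079 on the AD curve gives 2079 = 2833 − 4p, so p = 188.50.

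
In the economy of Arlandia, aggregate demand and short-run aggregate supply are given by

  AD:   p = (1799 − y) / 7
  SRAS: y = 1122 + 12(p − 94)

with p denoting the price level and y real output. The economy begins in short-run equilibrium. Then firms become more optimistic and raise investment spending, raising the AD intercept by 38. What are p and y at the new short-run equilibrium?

This is a positive demand shock: AD shifts right.
New AD: y = 1837 − 7p.
SRAS can be written y = 12p − 6.
Set AD = SRAS: 1837 − 7p = 12p − 6, so 1843 = 19p and p = 97.
y = 1837 − 7·97 = 1158.

p = 97, y = 1158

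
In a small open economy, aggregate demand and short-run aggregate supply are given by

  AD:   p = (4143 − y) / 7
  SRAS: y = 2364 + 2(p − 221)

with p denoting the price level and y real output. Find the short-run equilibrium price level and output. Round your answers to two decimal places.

p = 246.78, y = 2415.56

Write SRAS as y = 2364 + 2p − 442 = 1922 + 2p.
Rearrange AD to y = 4143 − 7p.
Set AD = SRAS: 4143 − 7p = 1922 + 2p, so 2221 = 9p and p = 246.78.
Substituting into AD, y = 4143 − 7p = 2415.56.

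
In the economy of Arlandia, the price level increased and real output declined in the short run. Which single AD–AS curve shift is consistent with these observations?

P rose and Y fell. An AD shift moves P and Y in the same direction; an SRAS shift moves them in opposite directions.
Here P and Y moved in opposite directions, so the SRAS curve shifted.
Since Y fell, SRAS shifted left.

SRAS shifted left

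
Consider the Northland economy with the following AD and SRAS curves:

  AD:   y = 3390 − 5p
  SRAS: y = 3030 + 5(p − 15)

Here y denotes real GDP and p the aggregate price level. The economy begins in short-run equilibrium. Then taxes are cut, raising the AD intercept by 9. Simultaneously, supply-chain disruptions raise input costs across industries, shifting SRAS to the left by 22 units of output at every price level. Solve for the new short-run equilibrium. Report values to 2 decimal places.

p = 46.60, y = 3166.00

After both shocks: AD is y = 3399 − 5p and SRAS is y = 2933 + 5p.
Setting them equal: 466 = 10p, so p = 46.60.
Substituting into AD, y = 3166.00.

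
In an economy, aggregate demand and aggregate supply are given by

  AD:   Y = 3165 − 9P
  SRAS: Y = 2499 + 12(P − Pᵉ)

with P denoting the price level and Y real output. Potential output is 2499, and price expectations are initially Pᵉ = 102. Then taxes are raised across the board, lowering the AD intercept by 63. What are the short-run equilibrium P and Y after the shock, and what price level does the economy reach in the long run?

AD shifts left: new AD is Y = 3102 − 9P. With Pᵉ = 102, SRAS is Y = 1275 + 12P.
Short run: 3102 − 9P = 1275 + 12P gives 1827 = 21P, so P = 87 and Y = 3102 − 9·87 = 2319.
Y = 2319 is below potential 2499; expectations adjust and SRAS shifts right until Y = 2499.
Long run: on the new AD curve, 2499 = 3102 − 9P gives P = 67.

Short run: P = 87, Y = 2319. Long run: P = 67.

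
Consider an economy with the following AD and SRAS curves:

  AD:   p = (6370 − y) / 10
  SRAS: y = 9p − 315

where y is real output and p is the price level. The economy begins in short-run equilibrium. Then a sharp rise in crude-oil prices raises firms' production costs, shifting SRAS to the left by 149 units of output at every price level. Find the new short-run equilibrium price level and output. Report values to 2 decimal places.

p = 359.68, y = 2773.16

This is a negative supply shock: SRAS shifts left.
New SRAS: y = 9p − 464.
Set AD = SRAS: 6370 − 10p = 9p − 464, so 6834 = 19p and p = 359.68.
Substituting into AD, y = 2773.16.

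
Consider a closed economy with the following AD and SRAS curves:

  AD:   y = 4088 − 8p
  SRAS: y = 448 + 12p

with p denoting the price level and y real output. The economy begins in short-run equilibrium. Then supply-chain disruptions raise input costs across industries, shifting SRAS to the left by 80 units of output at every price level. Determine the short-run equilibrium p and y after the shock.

This is a negative supply shock: SRAS shifts left.
New SRAS: y = 368 + 12p.
Set AD = SRAS: 4088 − 8p = 368 + 12p, so 3720 = 20p and p = 186.
y = 4088 − 8·186 = 2600.

p = 186, y = 2600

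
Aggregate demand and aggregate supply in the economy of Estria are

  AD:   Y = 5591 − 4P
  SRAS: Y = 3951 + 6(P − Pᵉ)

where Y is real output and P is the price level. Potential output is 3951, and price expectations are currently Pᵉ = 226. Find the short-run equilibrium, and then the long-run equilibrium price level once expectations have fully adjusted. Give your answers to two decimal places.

Short run: P = 299.60, Y = 4392.60. Long run: P = 410.00.

Short run: with Pᵉ = 226, SRAS is Y = 2595 + 6P. Setting AD = SRAS gives 2996 = 10P, so P = 299.60 and Y = 5591 − 4P = 4392.60.
Output 4392.60 is above potential 3951, so over time expected prices rise and SRAS shifts left until Y returns to 3951.
Long run: Y = 3951 on the AD curve gives 3951 = 5591 − 4P, so P = 410.00.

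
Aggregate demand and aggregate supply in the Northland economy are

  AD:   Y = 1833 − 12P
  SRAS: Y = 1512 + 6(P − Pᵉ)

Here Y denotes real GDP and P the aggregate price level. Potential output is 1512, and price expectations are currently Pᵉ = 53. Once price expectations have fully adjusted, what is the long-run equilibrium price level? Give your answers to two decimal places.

Short run: with Pᵉ = 53, SRAS is Y = 1194 + 6P. Setting AD = SRAS gives 639 = 18P, so P = 35.50 and Y = 1833 − 12P = 1407.00.
Output 1407.00 is below potential 1512, so over time expected prices fall and SRAS shifts right until Y returns to 1512.
Long run: Y = 1512 on the AD curve gives 1512 = 1833 − 12P, so P = 26.75.

Long-run P = 26.75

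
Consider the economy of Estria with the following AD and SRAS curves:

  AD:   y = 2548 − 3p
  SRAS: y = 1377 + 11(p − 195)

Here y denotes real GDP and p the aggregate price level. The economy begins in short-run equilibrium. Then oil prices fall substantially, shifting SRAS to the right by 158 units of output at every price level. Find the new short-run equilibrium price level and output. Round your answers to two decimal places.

This is a positive supply shock: SRAS shifts right.
New SRAS: y = 11p − 610.
Set AD = SRAS: 2548 − 3p = 11p − 610, so 3158 = 14p and p = 225.57.
Substituting into AD, y = 1871.29.

p = 225.57, y = 1871.29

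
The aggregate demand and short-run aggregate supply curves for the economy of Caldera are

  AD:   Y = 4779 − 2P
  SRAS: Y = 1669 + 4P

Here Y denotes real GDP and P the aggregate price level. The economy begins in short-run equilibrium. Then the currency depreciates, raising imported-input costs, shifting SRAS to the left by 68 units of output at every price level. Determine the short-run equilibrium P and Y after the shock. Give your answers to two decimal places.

This is a negative supply shock: SRAS shifts left.
New SRAS: Y = 1601 + 4P.
Set AD = SRAS: 4779 − 2P = 1601 + 4P, so 3178 = 6P and P = 529.67.
Substituting into AD, Y = 3719.67.

P = 529.67, Y = 3719.67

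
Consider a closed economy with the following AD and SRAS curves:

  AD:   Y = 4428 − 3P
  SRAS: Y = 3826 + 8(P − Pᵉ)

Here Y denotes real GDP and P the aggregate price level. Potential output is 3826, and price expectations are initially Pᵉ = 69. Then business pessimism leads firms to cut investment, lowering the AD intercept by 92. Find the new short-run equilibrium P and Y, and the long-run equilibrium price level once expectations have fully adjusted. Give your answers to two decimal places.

AD shifts left: new AD is Y = 4336 − 3P. With Pᵉ = 69, SRAS is Y = 3274 + 8P.
Short run: 4336 − 3P = 3274 + 8P gives 1062 = 11P, so P = 96.55 and Y = 4336 − 3P = 4046.36.
Y = 4046.36 is above potential 3826; expectations adjust and SRAS shifts left until Y = 3826.
Long run: on the new AD curve, 3826 = 4336 − 3P gives P = 170.00.

Short run: P = 96.55, Y = 4046.36. Long run: P = 170.00.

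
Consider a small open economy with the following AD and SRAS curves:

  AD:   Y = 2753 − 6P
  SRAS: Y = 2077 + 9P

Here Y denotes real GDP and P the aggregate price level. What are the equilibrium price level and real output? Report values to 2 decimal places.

P = 45.07, Y = 2482.60

Set AD = SRAS: 2753 − 6P = 2077 + 9P, so 676 = 15P and P = 45.07.
Substituting into AD, Y = 2753 − 6P = 2482.60.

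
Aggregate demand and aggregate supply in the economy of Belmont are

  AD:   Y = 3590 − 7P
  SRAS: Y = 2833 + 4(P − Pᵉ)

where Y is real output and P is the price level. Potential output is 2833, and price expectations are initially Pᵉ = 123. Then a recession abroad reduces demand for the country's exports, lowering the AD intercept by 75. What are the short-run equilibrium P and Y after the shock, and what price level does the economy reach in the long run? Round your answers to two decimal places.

Short run: P = 106.73, Y = 2767.91. Long run: P = 97.43.

AD shifts left: new AD is Y = 3515 − 7P. With Pᵉ = 123, SRAS is Y = 2341 + 4P.
Short run: 3515 − 7P = 2341 + 4P gives 1174 = 11P, so P = 106.73 and Y = 3515 − 7P = 2767.91.
Y = 2767.91 is below potential 2833; expectations adjust and SRAS shifts right until Y = 2833.
Long run: on the new AD curve, 2833 = 3515 − 7P gives P = 97.43.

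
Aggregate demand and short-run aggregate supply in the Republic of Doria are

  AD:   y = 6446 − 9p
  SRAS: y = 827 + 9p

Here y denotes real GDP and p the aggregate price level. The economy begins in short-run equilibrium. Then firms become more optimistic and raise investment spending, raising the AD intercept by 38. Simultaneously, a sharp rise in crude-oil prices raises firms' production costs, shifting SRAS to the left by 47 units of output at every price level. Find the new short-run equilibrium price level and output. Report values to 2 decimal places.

After both shocks: AD is y = 6484 − 9p and SRAS is y = 780 + 9p.
Setting them equal: 5704 = 18p, so p = 316.89.
Substituting into AD, y = 3632.00.

p = 316.89, y = 3632.00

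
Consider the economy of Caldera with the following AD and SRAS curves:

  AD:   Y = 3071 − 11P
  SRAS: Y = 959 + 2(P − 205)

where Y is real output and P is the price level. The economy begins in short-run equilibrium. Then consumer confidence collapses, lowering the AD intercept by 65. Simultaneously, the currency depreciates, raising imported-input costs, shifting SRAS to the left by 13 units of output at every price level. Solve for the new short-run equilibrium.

After both shocks: AD is Y = 3006 − 11P and SRAS is Y = 536 + 2P.
Setting them equal: 2470 = 13P, so P = 190.
Y = 3006 − 11·190 = 916.

P = 190, Y = 916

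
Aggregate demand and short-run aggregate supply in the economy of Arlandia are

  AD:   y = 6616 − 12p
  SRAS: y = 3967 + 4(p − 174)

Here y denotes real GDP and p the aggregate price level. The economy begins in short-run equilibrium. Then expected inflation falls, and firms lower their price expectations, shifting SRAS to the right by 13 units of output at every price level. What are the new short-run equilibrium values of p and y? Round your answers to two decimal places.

p = 208.25, y = 4117.00

This is a positive supply shock: SRAS shifts right.
New SRAS: y = 3284 + 4p.
Set AD = SRAS: 6616 − 12p = 3284 + 4p, so 3332 = 16p and p = 208.25.
Substituting into AD, y = 4117.00.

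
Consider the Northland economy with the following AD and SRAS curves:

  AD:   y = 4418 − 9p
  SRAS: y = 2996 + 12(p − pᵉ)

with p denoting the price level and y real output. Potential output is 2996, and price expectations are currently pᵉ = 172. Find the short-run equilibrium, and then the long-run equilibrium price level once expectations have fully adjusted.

Short run: p = 166, y = 2924. Long run: p = 158.

Short run: with pᵉ = 172, SRAS is y = 932 + 12p. Setting AD = SRAS gives 3486 = 21p, so p = 166 and y = 4418 − 9·166 = 2924.
Output 2924 is below potential 2996, so over time expected prices fall and SRAS shifts right until y returns to 2996.
Long run: y = 2996 on the AD curve gives 2996 = 4418 − 9p, so p = 158.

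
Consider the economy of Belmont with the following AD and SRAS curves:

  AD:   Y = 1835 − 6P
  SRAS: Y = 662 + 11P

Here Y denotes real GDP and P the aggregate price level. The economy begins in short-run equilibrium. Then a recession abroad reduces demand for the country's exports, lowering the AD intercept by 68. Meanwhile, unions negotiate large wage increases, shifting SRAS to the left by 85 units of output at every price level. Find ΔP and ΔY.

After both shocks: AD is Y = 1767 − 6P and SRAS is Y = 577 + 11P.
Setting them equal: 1190 = 17P, so P = 70.
Y = 1767 − 6·70 = 1347.
Initially P = 69, Y = 1421, so ΔP = +1 and ΔY = -74.

ΔP = +1, ΔY = -74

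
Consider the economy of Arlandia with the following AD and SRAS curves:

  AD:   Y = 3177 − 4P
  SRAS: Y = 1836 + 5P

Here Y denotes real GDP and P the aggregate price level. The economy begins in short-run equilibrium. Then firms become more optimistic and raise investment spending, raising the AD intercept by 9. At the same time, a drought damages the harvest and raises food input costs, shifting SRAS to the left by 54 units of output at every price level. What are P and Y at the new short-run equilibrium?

After both shocks: AD is Y = 3186 − 4P and SRAS is Y = 1782 + 5P.
Setting them equal: 1404 = 9P, so P = 156.
Y = 3186 − 4·156 = 2562.

P = 156, Y = 2562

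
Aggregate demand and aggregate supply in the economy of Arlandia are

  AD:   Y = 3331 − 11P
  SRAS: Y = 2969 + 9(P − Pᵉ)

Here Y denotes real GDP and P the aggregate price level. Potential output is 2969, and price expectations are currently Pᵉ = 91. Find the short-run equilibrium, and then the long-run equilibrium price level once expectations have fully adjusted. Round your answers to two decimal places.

Short run: P = 59.05, Y = 2681.45. Long run: P = 32.91.

Short run: with Pᵉ = 91, SRAS is Y = 2150 + 9P. Setting AD = SRAS gives 1181 = 20P, so P = 59.05 and Y = 3331 − 11P = 2681.45.
Output 2681.45 is below potential 2969, so over time expected prices fall and SRAS shifts right until Y returns to 2969.
Long run: Y = 2969 on the AD curve gives 2969 = 3331 − 11P, so P = 32.91.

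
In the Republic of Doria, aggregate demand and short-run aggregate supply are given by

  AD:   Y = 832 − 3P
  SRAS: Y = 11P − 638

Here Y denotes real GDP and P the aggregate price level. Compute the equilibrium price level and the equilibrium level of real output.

Set AD = SRAS: 832 − 3P = 11P − 638, so 1470 = 14P and P = 105.
Then Y = 832 − 3·105 = 517.

P = 105, Y = 517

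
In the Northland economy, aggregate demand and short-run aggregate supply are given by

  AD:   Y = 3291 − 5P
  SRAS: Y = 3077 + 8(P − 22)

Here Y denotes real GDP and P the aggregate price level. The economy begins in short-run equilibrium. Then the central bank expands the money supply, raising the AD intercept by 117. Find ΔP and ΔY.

ΔP = +9, ΔY = +72

This is a positive demand shock: AD shifts right.
New AD: Y = 3408 − 5P.
SRAS can be written Y = 2901 + 8P.
Set AD = SRAS: 3408 − 5P = 2901 + 8P, so 507 = 13P and P = 39.
Y = 3408 − 5·39 = 3213.
Initially P = 30, Y = 3141, so ΔP = +9 and ΔY = +72.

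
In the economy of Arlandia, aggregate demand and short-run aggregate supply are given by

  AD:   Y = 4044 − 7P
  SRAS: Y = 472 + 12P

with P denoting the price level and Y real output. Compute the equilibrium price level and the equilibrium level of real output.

Set AD = SRAS: 4044 − 7P = 472 + 12P, so 3572 = 19P and P = 188.
Then Y = 4044 − 7·188 = 2728.

P = 188, Y = 2728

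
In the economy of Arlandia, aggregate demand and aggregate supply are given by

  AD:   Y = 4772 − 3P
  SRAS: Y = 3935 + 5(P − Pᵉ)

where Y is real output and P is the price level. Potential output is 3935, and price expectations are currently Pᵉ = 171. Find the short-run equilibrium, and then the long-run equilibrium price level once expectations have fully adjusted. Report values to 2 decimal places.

Short run: with Pᵉ = 171, SRAS is Y = 3080 + 5P. Setting AD = SRAS gives 1692 = 8P, so P = 211.50 and Y = 4772 − 3P = 4137.50.
Output 4137.50 is above potential 3935, so over time expected prices rise and SRAS shifts left until Y returns to 3935.
Long run: Y = 3935 on the AD curve gives 3935 = 4772 − 3P, so P = 279.00.

Short run: P = 211.50, Y = 4137.50. Long run: P = 279.00.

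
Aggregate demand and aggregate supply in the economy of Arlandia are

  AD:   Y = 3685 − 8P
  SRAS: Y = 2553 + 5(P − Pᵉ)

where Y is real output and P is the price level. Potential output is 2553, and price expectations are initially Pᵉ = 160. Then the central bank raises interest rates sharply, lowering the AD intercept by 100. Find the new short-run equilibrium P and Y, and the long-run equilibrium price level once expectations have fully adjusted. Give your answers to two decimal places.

AD shifts left: new AD is Y = 3585 − 8P. With Pᵉ = 160, SRAS is Y = 1753 + 5P.
Short run: 3585 − 8P = 1753 + 5P gives 1832 = 13P, so P = 140.92 and Y = 3585 − 8P = 2457.62.
Y = 2457.62 is below potential 2553; expectations adjust and SRAS shifts right until Y = 2553.
Long run: on the new AD curve, 2553 = 3585 − 8P gives P = 129.00.

Short run: P = 140.92, Y = 2457.62. Long run: P = 129.00.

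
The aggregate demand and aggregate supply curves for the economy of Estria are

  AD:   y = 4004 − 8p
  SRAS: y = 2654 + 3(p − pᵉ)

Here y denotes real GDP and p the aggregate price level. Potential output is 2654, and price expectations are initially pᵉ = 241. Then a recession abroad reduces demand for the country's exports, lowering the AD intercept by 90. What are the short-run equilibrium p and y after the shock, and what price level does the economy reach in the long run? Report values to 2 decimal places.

AD shifts left: new AD is y = 3914 − 8p. With pᵉ = 241, SRAS is y = 1931 + 3p.
Short run: 3914 − 8p = 1931 + 3p gives 1983 = 11p, so p = 180.27 and y = 3914 − 8p = 2471.82.
y = 2471.82 is below potential 2654; expectations adjust and SRAS shifts right until y = 2654.
Long run: on the new AD curve, 2654 = 3914 − 8p gives p = 157.50.

Short run: p = 180.27, y = 2471.82. Long run: p = 157.50.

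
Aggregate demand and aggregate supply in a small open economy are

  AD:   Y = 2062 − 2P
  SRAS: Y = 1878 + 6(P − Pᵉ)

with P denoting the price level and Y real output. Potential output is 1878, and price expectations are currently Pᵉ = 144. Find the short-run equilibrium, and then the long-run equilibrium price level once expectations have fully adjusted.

Short run: with Pᵉ = 144, SRAS is Y = 1014 + 6P. Setting AD = SRAS gives 1048 = 8P, so P = 131 and Y = 2062 − 2·131 = 1800.
Output 1800 is below potential 1878, so over time expected prices fall and SRAS shifts right until Y returns to 1878.
Long run: Y = 1878 on the AD curve gives 1878 = 2062 − 2P, so P = 92.

Short run: P = 131, Y = 1800. Long run: P = 92.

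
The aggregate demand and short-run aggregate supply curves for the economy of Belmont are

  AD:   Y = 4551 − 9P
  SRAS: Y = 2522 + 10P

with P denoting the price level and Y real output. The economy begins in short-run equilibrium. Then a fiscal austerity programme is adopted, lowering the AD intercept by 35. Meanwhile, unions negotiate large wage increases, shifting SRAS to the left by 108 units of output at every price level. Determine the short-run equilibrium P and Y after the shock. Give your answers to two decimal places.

After both shocks: AD is Y = 4516 − 9P and SRAS is Y = 2414 + 10P.
Setting them equal: 2102 = 19P, so P = 110.63.
Substituting into AD, Y = 3520.32.

P = 110.63, Y = 3520.32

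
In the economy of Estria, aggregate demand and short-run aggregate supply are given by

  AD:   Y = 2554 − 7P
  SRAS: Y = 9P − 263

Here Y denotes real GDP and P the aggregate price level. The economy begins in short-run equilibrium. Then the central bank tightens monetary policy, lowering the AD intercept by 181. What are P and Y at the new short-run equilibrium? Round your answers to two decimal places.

P = 164.75, Y = 1219.75

This is a negative demand shock: AD shifts left.
New AD: Y = 2373 − 7P.
Set AD = SRAS: 2373 − 7P = 9P − 263, so 2636 = 16P and P = 164.75.
Substituting into AD, Y = 1219.75.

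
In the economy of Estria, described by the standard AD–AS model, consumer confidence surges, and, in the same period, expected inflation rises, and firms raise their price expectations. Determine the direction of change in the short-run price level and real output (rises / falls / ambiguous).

Price level: rises; output: ambiguous

The first event is a positive demand shock: AD shifts right, which by itself pushes P up and Y up.
The second is an adverse supply shock: SRAS shifts left, which by itself pushes P up and Y down.
Both shocks push P up, so P rises. The two shocks push Y in opposite directions, so the effect on Y is ambiguous.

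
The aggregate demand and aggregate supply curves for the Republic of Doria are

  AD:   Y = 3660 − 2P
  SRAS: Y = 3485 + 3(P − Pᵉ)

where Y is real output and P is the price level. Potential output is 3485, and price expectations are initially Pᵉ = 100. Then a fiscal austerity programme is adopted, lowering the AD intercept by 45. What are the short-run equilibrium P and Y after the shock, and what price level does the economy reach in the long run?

Short run: P = 86, Y = 3443. Long run: P = 65.

AD shifts left: new AD is Y = 3615 − 2P. With Pᵉ = 100, SRAS is Y = 3185 + 3P.
Short run: 3615 − 2P = 3185 + 3P gives 430 = 5P, so P = 86 and Y = 3615 − 2·86 = 3443.
Y = 3443 is below potential 3485; expectations adjust and SRAS shifts right until Y = 3485.
Long run: on the new AD curve, 3485 = 3615 − 2P gives P = 65.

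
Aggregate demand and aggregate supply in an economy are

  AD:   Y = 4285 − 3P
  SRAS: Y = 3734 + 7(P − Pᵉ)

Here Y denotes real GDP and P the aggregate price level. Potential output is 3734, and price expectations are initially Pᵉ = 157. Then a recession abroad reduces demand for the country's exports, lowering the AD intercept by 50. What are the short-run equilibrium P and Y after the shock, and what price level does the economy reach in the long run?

Short run: P = 160, Y = 3755. Long run: P = 167.

AD shifts left: new AD is Y = 4235 − 3P. With Pᵉ = 157, SRAS is Y = 2635 + 7P.
Short run: 4235 − 3P = 2635 + 7P gives 1600 = 10P, so P = 160 and Y = 4235 − 3·160 = 3755.
Y = 3755 is above potential 3734; expectations adjust and SRAS shifts left until Y = 3734.
Long run: on the new AD curve, 3734 = 4235 − 3P gives P = 167.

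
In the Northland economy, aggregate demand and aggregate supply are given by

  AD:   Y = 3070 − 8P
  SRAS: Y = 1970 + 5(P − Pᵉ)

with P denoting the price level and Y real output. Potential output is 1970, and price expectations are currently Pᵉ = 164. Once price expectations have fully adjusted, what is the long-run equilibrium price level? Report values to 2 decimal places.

Short run: with Pᵉ = 164, SRAS is Y = 1150 + 5P. Setting AD = SRAS gives 1920 = 13P, so P = 147.69 and Y = 3070 − 8P = 1888.46.
Output 1888.46 is below potential 1970, so over time expected prices fall and SRAS shifts right until Y returns to 1970.
Long run: Y = 1970 on the AD curve gives 1970 = 3070 − 8P, so P = 137.50.

Long-run P = 137.50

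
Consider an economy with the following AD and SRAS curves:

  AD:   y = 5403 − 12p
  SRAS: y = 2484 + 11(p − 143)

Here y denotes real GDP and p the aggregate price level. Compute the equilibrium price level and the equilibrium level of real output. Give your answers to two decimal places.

Write SRAS as y = 2484 + 11p − 1573 = 911 + 11p.
Set AD = SRAS: 5403 − 12p = 911 + 11p, so 4492 = 23p and p = 195.30.
Substituting into AD, y = 5403 − 12p = 3059.35.

p = 195.30, y = 3059.35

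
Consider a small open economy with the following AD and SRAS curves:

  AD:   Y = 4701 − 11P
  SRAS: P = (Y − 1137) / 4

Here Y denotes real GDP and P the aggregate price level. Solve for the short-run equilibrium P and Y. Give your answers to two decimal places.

P = 237.60, Y = 2087.40

Rearrange SRAS to Y = 1137 + 4P.
Set AD = SRAS: 4701 − 11P = 1137 + 4P, so 3564 = 15P and P = 237.60.
Substituting into AD, Y = 4701 − 11P = 2087.40.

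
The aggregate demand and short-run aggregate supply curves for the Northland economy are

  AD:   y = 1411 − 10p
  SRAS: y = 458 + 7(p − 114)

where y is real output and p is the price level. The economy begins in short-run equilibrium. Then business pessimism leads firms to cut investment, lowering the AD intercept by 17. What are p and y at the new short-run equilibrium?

This is a negative demand shock: AD shifts left.
New AD: y = 1394 − 10p.
SRAS can be written y = 7p − 340.
Set AD = SRAS: 1394 − 10p = 7p − 340, so 1734 = 17p and p = 102.
y = 1394 − 10·102 = 374.

p = 102, y = 374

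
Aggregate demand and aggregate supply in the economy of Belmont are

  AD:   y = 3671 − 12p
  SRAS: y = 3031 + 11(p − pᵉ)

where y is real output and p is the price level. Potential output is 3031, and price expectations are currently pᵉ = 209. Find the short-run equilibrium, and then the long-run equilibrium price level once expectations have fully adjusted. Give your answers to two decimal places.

Short run: p = 127.78, y = 2137.61. Long run: p = 53.33.

Short run: with pᵉ = 209, SRAS is y = 732 + 11p. Setting AD = SRAS gives 2939 = 23p, so p = 127.78 and y = 3671 − 12p = 2137.61.
Output 2137.61 is below potential 3031, so over time expected prices fall and SRAS shifts right until y returns to 3031.
Long run: y = 3031 on the AD curve gives 3031 = 3671 − 12p, so p = 53.33.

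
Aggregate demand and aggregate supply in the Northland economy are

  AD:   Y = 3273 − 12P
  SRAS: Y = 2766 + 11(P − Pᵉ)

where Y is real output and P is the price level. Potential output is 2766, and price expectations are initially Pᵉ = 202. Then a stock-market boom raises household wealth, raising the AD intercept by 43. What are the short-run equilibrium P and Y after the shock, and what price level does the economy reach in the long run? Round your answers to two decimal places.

AD shifts right: new AD is Y = 3316 − 12P. With Pᵉ = 202, SRAS is Y = 544 + 11P.
Short run: 3316 − 12P = 544 + 11P gives 2772 = 23P, so P = 120.52 and Y = 3316 − 12P = 1869.74.
Y = 1869.74 is below potential 2766; expectations adjust and SRAS shifts right until Y = 2766.
Long run: on the new AD curve, 2766 = 3316 − 12P gives P = 45.83.

Short run: P = 120.52, Y = 1869.74. Long run: P = 45.83.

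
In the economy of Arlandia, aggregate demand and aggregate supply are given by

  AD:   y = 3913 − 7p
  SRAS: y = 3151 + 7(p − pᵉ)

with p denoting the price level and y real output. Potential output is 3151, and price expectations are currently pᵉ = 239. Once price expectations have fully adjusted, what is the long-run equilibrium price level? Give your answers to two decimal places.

Short run: with pᵉ = 239, SRAS is y = 1478 + 7p. Setting AD = SRAS gives 2435 = 14p, so p = 173.93 and y = 3913 − 7p = 2695.50.
Output 2695.50 is below potential 3151, so over time expected prices fall and SRAS shifts right until y returns to 3151.
Long run: y = 3151 on the AD curve gives 3151 = 3913 − 7p, so p = 108.86.

Long-run p = 108.86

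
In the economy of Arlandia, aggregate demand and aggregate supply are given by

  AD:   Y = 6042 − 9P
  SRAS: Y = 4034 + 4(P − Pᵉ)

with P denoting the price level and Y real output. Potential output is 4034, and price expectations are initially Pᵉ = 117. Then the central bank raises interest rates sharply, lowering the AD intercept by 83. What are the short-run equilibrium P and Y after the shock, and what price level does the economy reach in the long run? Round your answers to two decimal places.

AD shifts left: new AD is Y = 5959 − 9P. With Pᵉ = 117, SRAS is Y = 3566 + 4P.
Short run: 5959 − 9P = 3566 + 4P gives 2393 = 13P, so P = 184.08 and Y = 5959 − 9P = 4302.31.
Y = 4302.31 is above potential 4034; expectations adjust and SRAS shifts left until Y = 4034.
Long run: on the new AD curve, 4034 = 5959 − 9P gives P = 213.89.

Short run: P = 184.08, Y = 4302.31. Long run: P = 213.89.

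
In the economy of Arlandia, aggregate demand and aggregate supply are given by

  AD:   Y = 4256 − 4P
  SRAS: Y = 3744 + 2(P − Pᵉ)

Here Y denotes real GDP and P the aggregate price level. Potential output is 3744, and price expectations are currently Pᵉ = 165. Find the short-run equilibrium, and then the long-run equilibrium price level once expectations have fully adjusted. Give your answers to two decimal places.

Short run: P = 140.33, Y = 3694.67. Long run: P = 128.00.

Short run: with Pᵉ = 165, SRAS is Y = 3414 + 2P. Setting AD = SRAS gives 842 = 6P, so P = 140.33 and Y = 4256 − 4P = 3694.67.
Output 3694.67 is below potential 3744, so over time expected prices fall and SRAS shifts right until Y returns to 3744.
Long run: Y = 3744 on the AD curve gives 3744 = 4256 − 4P, so P = 128.00.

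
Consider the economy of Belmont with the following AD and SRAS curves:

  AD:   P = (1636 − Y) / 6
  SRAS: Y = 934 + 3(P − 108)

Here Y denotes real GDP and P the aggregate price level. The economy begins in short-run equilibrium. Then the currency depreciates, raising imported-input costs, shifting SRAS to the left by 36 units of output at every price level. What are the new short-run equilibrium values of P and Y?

This is a negative supply shock: SRAS shifts left.
New SRAS: Y = 574 + 3P.
Set AD = SRAS: 1636 − 6P = 574 + 3P, so 1062 = 9P and P = 118.
Y = 1636 − 6·118 = 928.

P = 118, Y = 928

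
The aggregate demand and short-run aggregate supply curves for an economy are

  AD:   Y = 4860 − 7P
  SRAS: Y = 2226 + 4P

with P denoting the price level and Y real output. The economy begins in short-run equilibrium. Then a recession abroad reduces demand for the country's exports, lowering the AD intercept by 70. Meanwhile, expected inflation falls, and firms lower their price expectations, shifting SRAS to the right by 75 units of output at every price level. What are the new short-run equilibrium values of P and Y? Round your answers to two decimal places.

After both shocks: AD is Y = 4790 − 7P and SRAS is Y = 2301 + 4P.
Setting them equal: 2489 = 11P, so P = 226.27.
Substituting into AD, Y = 3206.09.

P = 226.27, Y = 3206.09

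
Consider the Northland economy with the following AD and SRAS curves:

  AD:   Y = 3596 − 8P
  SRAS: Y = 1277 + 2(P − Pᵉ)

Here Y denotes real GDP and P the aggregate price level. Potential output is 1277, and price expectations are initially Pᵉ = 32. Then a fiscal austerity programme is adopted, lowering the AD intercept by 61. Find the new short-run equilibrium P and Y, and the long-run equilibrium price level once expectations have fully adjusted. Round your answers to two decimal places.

AD shifts left: new AD is Y = 3535 − 8P. With Pᵉ = 32, SRAS is Y = 1213 + 2P.
Short run: 3535 − 8P = 1213 + 2P gives 2322 = 10P, so P = 232.20 and Y = 3535 − 8P = 1677.40.
Y = 1677.40 is above potential 1277; expectations adjust and SRAS shifts left until Y = 1277.
Long run: on the new AD curve, 1277 = 3535 − 8P gives P = 282.25.

Short run: P = 232.20, Y = 1677.40. Long run: P = 282.25.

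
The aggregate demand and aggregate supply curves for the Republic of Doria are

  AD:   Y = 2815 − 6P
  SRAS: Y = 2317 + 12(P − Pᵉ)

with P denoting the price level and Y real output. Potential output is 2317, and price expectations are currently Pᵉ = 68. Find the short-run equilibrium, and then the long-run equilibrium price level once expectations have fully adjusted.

Short run: with Pᵉ = 68, SRAS is Y = 1501 + 12P. Setting AD = SRAS gives 1314 = 18P, so P = 73 and Y = 2815 − 6·73 = 2377.
Output 2377 is above potential 2317, so over time expected prices rise and SRAS shifts left until Y returns to 2317.
Long run: Y = 2317 on the AD curve gives 2317 = 2815 − 6P, so P = 83.

Short run: P = 73, Y = 2377. Long run: P = 83.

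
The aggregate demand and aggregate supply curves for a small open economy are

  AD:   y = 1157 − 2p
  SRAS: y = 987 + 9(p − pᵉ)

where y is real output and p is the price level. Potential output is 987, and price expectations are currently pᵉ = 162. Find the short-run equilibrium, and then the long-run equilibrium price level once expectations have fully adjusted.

Short run: with pᵉ = 162, SRAS is y = 9p − 471. Setting AD = SRAS gives 1628 = 11p, so p = 148 and y = 1157 − 2·148 = 861.
Output 861 is below potential 987, so over time expected prices fall and SRAS shifts right until y returns to 987.
Long run: y = 987 on the AD curve gives 987 = 1157 − 2p, so p = 85.

Short run: p = 148, y = 861. Long run: p = 85.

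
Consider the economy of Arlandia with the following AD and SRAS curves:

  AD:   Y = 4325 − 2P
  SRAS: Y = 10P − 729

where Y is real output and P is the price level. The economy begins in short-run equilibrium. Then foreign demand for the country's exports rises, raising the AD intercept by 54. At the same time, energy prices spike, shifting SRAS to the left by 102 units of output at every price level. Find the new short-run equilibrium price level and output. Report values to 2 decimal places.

P = 434.17, Y = 3510.67

After both shocks: AD is Y = 4379 − 2P and SRAS is Y = 10P − 831.
Setting them equal: 5210 = 12P, so P = 434.17.
Substituting into AD, Y = 3510.67.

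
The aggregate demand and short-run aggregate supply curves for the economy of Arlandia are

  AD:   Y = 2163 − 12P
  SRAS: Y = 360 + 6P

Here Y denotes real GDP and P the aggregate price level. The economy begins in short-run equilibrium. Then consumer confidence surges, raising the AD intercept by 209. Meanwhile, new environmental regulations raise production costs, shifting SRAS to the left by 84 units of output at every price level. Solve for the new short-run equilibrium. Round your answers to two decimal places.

After both shocks: AD is Y = 2372 − 12P and SRAS is Y = 276 + 6P.
Setting them equal: 2096 = 18P, so P = 116.44.
Substituting into AD, Y = 974.67.

P = 116.44, Y = 974.67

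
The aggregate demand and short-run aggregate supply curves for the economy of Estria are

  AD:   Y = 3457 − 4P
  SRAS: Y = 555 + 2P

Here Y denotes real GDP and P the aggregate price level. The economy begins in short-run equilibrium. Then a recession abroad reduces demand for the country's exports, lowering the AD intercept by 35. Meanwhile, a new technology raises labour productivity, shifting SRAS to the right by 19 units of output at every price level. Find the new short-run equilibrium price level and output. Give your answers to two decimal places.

P = 474.67, Y = 1523.33

After both shocks: AD is Y = 3422 − 4P and SRAS is Y = 574 + 2P.
Setting them equal: 2848 = 6P, so P = 474.67.
Substituting into AD, Y = 1523.33.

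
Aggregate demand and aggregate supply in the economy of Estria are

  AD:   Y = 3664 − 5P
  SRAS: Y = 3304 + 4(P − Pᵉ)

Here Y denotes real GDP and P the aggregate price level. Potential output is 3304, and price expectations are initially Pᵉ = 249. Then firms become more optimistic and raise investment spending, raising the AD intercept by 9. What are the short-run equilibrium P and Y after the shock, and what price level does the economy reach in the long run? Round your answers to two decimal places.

AD shifts right: new AD is Y = 3673 − 5P. With Pᵉ = 249, SRAS is Y = 2308 + 4P.
Short run: 3673 − 5P = 2308 + 4P gives 1365 = 9P, so P = 151.67 and Y = 3673 − 5P = 2914.67.
Y = 2914.67 is below potential 3304; expectations adjust and SRAS shifts right until Y = 3304.
Long run: on the new AD curve, 3304 = 3673 − 5P gives P = 73.80.

Short run: P = 151.67, Y = 2914.67. Long run: P = 73.80.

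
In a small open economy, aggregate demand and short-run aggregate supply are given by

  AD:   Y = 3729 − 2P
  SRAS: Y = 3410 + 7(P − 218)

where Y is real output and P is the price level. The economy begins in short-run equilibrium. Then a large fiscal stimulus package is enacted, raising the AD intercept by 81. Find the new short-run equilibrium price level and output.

This is a positive demand shock: AD shifts right.
New AD: Y = 3810 − 2P.
SRAS can be written Y = 1884 + 7P.
Set AD = SRAS: 3810 − 2P = 1884 + 7P, so 1926 = 9P and P = 214.
Y = 3810 − 2·214 = 3382.

P = 214, Y = 3382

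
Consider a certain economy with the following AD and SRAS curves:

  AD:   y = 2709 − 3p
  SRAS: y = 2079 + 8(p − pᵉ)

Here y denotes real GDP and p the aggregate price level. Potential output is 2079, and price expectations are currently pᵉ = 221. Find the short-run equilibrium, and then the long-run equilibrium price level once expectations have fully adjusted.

Short run: with pᵉ = 221, SRAS is y = 311 + 8p. Setting AD = SRAS gives 2398 = 11p, so p = 218 and y = 2709 − 3·218 = 2055.
Output 2055 is below potential 2079, so over time expected prices fall and SRAS shifts right until y returns to 2079.
Long run: y = 2079 on the AD curve gives 2079 = 2709 − 3p, so p = 210.

Short run: p = 218, y = 2055. Long run: p = 210.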